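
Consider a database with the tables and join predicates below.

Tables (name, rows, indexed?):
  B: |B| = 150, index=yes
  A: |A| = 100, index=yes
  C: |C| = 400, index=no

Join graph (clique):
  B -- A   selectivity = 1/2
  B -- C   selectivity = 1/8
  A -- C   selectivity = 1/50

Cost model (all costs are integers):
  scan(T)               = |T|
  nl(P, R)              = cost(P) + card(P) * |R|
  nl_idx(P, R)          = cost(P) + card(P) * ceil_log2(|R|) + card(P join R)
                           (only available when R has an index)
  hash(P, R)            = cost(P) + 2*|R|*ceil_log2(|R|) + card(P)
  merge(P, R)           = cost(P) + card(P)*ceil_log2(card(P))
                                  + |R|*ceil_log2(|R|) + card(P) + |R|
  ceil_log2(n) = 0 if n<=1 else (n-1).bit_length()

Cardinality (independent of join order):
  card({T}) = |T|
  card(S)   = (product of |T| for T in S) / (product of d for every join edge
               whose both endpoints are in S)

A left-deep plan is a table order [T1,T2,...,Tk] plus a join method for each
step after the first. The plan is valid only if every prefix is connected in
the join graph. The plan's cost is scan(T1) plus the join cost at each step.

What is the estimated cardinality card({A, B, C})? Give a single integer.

7500

Tables in S: A(100), B(150), C(400)
Edges inside S: B-A(d=2), B-C(d=8), A-C(d=50)
numerator = 100 * 150 * 400 = 6000000
denominator = 2 * 8 * 50 = 800
card(S) = 6000000 / 800 = 7500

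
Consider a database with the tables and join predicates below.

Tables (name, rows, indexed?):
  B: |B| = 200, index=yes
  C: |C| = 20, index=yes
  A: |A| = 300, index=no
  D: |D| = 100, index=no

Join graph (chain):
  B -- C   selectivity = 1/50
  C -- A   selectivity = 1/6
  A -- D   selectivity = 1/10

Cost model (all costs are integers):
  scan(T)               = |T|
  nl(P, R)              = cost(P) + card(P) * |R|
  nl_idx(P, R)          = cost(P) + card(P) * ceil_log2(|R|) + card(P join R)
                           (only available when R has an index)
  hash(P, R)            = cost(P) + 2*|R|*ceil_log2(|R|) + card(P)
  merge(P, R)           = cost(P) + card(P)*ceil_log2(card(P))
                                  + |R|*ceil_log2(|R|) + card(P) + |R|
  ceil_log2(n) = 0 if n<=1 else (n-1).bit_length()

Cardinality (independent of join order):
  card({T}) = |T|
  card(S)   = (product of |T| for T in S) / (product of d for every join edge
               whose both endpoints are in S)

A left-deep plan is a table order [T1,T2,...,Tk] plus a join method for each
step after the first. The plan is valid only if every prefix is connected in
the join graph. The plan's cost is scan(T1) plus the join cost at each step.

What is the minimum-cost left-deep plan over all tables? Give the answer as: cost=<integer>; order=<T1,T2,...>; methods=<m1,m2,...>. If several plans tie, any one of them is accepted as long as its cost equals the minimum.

Selinger DP (subsets sized 1..n):
  {B}: scan cost=200, card=200
  {C}: scan cost=20, card=20
  {A}: scan cost=300, card=300
  {D}: scan cost=100, card=100
  {BC}: card=80; try (B,nl_idx)→260, (C,hash)→600, (C,nl_idx)→1280, (B,merge)→1940, (C,merge)→2120, (B,hash)→3240 …(+2); best=260 via (B,nl_idx)
  {AC}: card=1000; try (C,hash)→800, (C,nl_idx)→2800, (A,merge)→3140, (C,merge)→3420, (A,hash)→5440, (A,nl)→6020 …(+1); best=800 via (C,hash)
  {AD}: card=3000; try (D,hash)→2000, (A,merge)→3900, (D,merge)→4100, (A,hash)→5600, (A,nl)→30100, (D,nl)→30300; best=2000 via (D,hash)
  {ABC}: card=4000; try (A,merge)→3900, (B,hash)→5000, (A,hash)→5740, (B,nl_idx)→12800, (B,merge)→13600, (A,nl)→24260 …(+1); best=3900 via (A,merge)
  {ACD}: card=10000; try (D,hash)→3200, (C,hash)→5200, (D,merge)→12600, (C,nl_idx)→27000, (C,merge)→41120, (C,nl)→62000 …(+1); best=3200 via (D,hash)
  {ABCD}: card=40000; try (D,hash)→9300, (B,hash)→16400, (D,merge)→56700, (B,nl_idx)→123200, (B,merge)→155000, (D,nl)→403900 …(+1); best=9300 via (D,hash)

cost=9300; order=C,B,A,D; methods=nl_idx,merge,hash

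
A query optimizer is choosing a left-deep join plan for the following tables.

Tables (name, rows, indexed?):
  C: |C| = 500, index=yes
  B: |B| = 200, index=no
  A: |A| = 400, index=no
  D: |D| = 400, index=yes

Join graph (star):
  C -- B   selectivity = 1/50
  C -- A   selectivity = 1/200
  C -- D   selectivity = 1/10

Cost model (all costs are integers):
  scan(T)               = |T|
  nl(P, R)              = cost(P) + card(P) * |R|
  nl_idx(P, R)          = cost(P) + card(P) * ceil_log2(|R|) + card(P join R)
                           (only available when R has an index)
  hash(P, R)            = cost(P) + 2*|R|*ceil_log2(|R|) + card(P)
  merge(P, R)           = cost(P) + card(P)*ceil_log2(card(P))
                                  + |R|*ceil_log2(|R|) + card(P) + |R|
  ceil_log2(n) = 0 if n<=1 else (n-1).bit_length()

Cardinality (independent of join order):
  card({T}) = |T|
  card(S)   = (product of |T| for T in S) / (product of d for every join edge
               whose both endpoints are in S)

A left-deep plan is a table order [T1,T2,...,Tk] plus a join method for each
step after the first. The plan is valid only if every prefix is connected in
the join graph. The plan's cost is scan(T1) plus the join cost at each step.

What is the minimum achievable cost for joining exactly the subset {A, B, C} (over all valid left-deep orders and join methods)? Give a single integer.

9200

Selinger DP over subsets of {A,B,C}:
  {C}: scan cost=500, card=500
  {B}: scan cost=200, card=200
  {A}: scan cost=400, card=400
  {BC}: card=2000; try (C,nl_idx)→4000, (B,hash)→4200, (C,merge)→7000, (B,merge)→7300, (C,hash)→9400, (C,nl)→100200 …(+1); best=4000 via (C,nl_idx)
  {AC}: card=1000; try (C,nl_idx)→5000, (A,hash)→8200, (C,merge)→9400, (A,merge)→9500, (C,hash)→9800, (C,nl)→200400 …(+1); best=5000 via (C,nl_idx)
  {ABC}: card=4000; try (B,hash)→9200, (A,hash)→13200, (B,merge)→17800, (A,merge)→32000, (B,nl)→205000, (A,nl)→804000; best=9200 via (B,hash)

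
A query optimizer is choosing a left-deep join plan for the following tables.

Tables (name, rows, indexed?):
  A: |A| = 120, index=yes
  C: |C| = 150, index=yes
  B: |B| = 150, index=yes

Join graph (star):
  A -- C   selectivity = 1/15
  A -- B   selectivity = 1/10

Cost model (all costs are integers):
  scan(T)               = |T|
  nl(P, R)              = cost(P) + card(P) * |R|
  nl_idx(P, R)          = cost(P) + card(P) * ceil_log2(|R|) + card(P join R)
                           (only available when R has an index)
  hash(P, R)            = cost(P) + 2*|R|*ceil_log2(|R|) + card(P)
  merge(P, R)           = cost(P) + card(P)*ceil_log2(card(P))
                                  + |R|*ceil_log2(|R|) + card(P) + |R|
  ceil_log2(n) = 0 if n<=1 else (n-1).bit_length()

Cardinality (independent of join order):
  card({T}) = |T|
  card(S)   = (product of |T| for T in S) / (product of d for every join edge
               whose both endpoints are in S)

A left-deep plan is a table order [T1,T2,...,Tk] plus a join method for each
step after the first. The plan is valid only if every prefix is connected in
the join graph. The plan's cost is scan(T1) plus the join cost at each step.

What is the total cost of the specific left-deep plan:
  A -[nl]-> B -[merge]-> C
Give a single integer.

41070

step 1: scan A: cost=120, card=120
step 2: join B via nl
    card(P join B) = 120*150/(10) = 1800
    cost = 120 + 120*150 = 18120
step 3: join C via merge
    card(P join C) = 1800*150/(15) = 18000
    cost = 18120 + 1800*11 + 150*8 + 1800 + 150 = 41070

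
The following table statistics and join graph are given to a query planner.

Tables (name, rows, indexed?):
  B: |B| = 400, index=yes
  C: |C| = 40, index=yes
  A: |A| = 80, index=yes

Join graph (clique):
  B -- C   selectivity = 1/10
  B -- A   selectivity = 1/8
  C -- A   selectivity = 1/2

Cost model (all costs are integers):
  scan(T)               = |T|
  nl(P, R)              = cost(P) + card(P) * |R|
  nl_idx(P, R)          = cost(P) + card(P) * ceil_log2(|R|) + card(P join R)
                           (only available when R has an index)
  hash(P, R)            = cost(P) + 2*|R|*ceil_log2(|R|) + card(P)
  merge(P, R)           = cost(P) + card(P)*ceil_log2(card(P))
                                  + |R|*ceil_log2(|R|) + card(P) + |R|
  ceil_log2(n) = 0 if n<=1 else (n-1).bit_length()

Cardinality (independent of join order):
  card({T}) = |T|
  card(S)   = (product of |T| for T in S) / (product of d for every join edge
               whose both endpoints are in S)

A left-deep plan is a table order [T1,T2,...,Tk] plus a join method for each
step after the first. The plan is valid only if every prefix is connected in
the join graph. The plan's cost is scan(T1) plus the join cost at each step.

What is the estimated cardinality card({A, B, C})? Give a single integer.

Tables in S: A(80), B(400), C(40)
Edges inside S: B-C(d=10), B-A(d=8), C-A(d=2)
numerator = 80 * 400 * 40 = 1280000
denominator = 10 * 8 * 2 = 160
card(S) = 1280000 / 160 = 8000

8000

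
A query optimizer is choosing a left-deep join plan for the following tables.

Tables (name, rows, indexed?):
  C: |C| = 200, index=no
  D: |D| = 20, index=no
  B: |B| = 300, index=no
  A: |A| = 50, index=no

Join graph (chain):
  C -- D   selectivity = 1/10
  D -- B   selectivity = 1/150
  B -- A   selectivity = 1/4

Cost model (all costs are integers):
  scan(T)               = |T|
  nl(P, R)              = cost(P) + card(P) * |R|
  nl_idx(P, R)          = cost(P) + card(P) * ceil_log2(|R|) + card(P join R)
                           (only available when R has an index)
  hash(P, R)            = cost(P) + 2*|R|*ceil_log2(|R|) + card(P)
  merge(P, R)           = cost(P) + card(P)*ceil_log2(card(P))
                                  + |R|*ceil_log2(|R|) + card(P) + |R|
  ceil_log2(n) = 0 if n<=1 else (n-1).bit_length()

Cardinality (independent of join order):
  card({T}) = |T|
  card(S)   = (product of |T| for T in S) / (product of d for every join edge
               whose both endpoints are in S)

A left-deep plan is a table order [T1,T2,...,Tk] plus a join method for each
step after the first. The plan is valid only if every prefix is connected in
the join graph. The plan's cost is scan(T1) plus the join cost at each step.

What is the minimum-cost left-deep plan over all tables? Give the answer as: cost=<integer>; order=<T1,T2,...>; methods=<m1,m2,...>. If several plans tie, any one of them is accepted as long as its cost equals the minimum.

Selinger DP (subsets sized 1..n):
  {C}: scan cost=200, card=200
  {D}: scan cost=20, card=20
  {B}: scan cost=300, card=300
  {A}: scan cost=50, card=50
  {CD}: card=400; try (D,hash)→600, (C,merge)→1940, (D,merge)→2120, (C,hash)→3240, (C,nl)→4020, (D,nl)→4200; best=600 via (D,hash)
  {BD}: card=40; try (D,hash)→800, (B,merge)→3140, (D,merge)→3420, (B,hash)→5440, (B,nl)→6020, (D,nl)→6300; best=800 via (D,hash)
  {AB}: card=3750; try (A,hash)→1200, (B,merge)→3400, (A,merge)→3650, (B,hash)→5500, (B,nl)→15050, (A,nl)→15300; best=1200 via (A,hash)
  {BCD}: card=800; try (C,merge)→2880, (C,hash)→4040, (B,hash)→6400, (B,merge)→7600, (C,nl)→8800, (B,nl)→120600; best=2880 via (C,merge)
  {ABD}: card=500; try (A,merge)→1430, (A,hash)→1440, (A,nl)→2800, (D,hash)→5150, (D,merge)→50070, (D,nl)→76200; best=1430 via (A,merge)
  {ABCD}: card=10000; try (A,hash)→4280, (C,hash)→5130, (C,merge)→8230, (A,merge)→12030, (A,nl)→42880, (C,nl)→101430; best=4280 via (A,hash)

cost=4280; order=B,D,C,A; methods=hash,merge,hash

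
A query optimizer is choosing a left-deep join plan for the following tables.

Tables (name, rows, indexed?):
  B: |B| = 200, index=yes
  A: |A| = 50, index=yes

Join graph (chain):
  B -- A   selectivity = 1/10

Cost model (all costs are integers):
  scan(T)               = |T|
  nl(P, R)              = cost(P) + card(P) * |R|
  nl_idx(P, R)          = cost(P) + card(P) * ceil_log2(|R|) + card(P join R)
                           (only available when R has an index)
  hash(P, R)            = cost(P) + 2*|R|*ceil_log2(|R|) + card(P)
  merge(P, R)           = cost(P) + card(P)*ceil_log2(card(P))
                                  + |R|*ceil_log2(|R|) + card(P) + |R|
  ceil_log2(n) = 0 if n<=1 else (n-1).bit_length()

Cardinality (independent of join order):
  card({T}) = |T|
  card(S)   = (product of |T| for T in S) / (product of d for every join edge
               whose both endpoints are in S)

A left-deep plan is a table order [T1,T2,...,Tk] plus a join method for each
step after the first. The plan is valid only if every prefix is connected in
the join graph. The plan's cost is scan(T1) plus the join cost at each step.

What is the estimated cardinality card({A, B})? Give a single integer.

1000

Tables in S: A(50), B(200)
Edges inside S: B-A(d=10)
numerator = 50 * 200 = 10000
denominator = 10 = 10
card(S) = 10000 / 10 = 1000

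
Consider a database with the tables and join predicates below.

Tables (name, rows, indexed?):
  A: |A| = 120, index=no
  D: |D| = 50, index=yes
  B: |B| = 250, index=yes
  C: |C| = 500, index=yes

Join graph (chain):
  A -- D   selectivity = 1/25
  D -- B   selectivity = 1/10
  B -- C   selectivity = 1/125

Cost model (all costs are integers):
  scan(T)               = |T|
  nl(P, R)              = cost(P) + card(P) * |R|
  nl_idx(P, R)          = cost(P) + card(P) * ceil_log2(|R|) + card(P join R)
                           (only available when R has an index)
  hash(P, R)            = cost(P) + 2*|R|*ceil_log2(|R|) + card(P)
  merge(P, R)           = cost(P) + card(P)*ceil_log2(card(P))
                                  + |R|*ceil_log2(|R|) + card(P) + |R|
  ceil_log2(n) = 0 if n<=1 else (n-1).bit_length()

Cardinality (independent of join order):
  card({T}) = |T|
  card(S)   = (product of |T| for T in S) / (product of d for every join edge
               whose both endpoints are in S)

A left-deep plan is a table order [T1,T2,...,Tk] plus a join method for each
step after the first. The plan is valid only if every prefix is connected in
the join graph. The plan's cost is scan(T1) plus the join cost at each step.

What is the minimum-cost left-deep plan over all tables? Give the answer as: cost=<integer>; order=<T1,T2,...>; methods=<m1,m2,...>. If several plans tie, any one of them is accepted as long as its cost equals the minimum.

Selinger DP (subsets sized 1..n):
  {A}: scan cost=120, card=120
  {D}: scan cost=50, card=50
  {B}: scan cost=250, card=250
  {C}: scan cost=500, card=500
  {AD}: card=240; try (D,hash)→840, (D,nl_idx)→1080, (A,merge)→1360, (D,merge)→1430, (A,hash)→1780, (A,nl)→6050 …(+1); best=840 via (D,hash)
  {BD}: card=1250; try (D,hash)→1100, (B,nl_idx)→1700, (B,merge)→2650, (D,merge)→2850, (D,nl_idx)→3000, (B,hash)→4100 …(+2); best=1100 via (D,hash)
  {BC}: card=1000; try (C,nl_idx)→3500, (B,hash)→5000, (B,nl_idx)→5500, (C,merge)→7500, (B,merge)→7750, (C,hash)→9500 …(+2); best=3500 via (C,nl_idx)
  {ABD}: card=6000; try (A,hash)→4030, (B,hash)→5080, (B,merge)→5250, (B,nl_idx)→8760, (A,merge)→17060, (B,nl)→60840 …(+1); best=4030 via (A,hash)
  {BCD}: card=5000; try (D,hash)→5100, (C,hash)→11350, (D,nl_idx)→14500, (D,merge)→14850, (C,nl_idx)→17350, (C,merge)→21100 …(+2); best=5100 via (D,hash)
  {ABCD}: card=24000; try (A,hash)→11780, (C,hash)→19030, (A,merge)→76060, (C,nl_idx)→82030, (C,merge)→93030, (A,nl)→605100 …(+1); best=11780 via (A,hash)

cost=11780; order=B,C,D,A; methods=nl_idx,hash,hash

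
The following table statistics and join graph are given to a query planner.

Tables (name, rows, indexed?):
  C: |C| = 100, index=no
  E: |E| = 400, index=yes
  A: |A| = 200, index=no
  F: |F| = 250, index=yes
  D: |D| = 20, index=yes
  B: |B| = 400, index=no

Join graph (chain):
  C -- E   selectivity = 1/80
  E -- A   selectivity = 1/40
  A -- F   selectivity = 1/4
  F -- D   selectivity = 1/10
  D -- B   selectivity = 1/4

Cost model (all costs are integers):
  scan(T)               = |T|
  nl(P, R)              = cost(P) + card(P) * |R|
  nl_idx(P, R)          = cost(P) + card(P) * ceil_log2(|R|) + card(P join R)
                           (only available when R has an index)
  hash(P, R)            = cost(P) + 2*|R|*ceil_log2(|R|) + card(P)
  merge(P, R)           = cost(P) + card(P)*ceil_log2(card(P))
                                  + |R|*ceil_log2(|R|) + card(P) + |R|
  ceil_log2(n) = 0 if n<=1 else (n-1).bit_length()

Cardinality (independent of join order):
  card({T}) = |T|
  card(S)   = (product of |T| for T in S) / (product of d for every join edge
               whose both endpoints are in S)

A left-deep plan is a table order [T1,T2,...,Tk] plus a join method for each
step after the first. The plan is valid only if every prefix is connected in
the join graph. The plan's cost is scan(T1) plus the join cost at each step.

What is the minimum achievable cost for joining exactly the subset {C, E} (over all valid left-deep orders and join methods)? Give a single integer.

1500

Selinger DP over subsets of {C,E}:
  {C}: scan cost=100, card=100
  {E}: scan cost=400, card=400
  {CE}: card=500; try (E,nl_idx)→1500, (C,hash)→2200, (E,merge)→4900, (C,merge)→5200, (E,hash)→7400, (E,nl)→40100 …(+1); best=1500 via (E,nl_idx)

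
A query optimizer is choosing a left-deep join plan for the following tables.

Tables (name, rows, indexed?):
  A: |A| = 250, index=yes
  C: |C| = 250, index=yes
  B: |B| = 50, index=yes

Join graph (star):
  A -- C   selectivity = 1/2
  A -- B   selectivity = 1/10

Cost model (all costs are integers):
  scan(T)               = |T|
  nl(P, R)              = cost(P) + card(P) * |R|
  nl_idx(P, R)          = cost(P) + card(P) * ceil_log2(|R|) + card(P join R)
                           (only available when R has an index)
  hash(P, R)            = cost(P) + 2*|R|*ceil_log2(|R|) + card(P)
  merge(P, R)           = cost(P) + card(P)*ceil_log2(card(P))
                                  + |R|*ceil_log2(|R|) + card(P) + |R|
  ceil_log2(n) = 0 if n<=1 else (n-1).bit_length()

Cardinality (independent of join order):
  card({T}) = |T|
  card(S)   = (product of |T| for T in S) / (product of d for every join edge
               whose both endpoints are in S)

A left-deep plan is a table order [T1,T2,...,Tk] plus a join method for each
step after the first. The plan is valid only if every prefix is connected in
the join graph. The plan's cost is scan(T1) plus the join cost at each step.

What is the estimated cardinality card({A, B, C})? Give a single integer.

Tables in S: A(250), B(50), C(250)
Edges inside S: A-C(d=2), A-B(d=10)
numerator = 250 * 50 * 250 = 3125000
denominator = 2 * 10 = 20
card(S) = 3125000 / 20 = 156250

156250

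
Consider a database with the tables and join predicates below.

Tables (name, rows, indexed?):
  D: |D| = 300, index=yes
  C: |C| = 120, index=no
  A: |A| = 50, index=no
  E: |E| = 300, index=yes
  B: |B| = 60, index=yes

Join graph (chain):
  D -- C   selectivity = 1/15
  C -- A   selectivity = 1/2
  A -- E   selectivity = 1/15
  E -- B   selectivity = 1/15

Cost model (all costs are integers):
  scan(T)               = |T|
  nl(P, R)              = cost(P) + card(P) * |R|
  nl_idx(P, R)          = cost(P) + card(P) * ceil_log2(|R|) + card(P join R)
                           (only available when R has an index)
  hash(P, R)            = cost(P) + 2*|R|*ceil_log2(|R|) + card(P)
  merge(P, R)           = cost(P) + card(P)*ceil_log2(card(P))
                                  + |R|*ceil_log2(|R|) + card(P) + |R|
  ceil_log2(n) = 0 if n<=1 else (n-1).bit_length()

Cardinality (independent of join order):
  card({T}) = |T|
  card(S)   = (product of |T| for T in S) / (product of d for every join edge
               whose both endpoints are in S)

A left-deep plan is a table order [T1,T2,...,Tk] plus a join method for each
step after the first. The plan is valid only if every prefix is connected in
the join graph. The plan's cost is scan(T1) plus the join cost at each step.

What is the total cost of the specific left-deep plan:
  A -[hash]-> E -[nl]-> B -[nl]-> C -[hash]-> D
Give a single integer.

790900

step 1: scan A: cost=50, card=50
step 2: join E via hash
    card(P join E) = 50*300/(15) = 1000
    cost = 50 + 2*300*9 + 50 = 5500
step 3: join B via nl
    card(P join B) = 1000*60/(15) = 4000
    cost = 5500 + 1000*60 = 65500
step 4: join C via nl
    card(P join C) = 4000*120/(2) = 240000
    cost = 65500 + 4000*120 = 545500
step 5: join D via hash
    card(P join D) = 240000*300/(15) = 4800000
    cost = 545500 + 2*300*9 + 240000 = 790900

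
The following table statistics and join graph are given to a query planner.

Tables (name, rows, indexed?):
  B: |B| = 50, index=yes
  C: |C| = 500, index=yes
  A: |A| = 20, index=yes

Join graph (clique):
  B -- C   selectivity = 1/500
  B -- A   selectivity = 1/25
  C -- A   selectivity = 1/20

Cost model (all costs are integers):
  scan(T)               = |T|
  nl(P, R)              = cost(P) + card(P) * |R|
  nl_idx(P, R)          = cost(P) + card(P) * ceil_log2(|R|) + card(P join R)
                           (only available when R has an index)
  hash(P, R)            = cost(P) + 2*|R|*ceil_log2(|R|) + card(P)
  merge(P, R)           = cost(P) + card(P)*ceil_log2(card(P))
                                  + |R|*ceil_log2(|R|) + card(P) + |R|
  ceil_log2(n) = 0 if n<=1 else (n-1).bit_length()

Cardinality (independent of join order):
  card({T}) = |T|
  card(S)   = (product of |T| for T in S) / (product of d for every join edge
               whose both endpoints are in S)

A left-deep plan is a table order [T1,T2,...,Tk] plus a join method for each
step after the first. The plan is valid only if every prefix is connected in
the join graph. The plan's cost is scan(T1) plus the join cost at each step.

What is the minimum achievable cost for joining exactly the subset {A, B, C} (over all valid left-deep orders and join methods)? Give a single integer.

542

Selinger DP over subsets of {A,B,C}:
  {B}: scan cost=50, card=50
  {C}: scan cost=500, card=500
  {A}: scan cost=20, card=20
  {BC}: card=50; try (C,nl_idx)→550, (B,hash)→1600, (B,nl_idx)→3550, (C,merge)→5400, (B,merge)→5850, (C,hash)→9100 …(+2); best=550 via (C,nl_idx)
  {AB}: card=40; try (B,nl_idx)→180, (A,hash)→300, (A,nl_idx)→340, (B,merge)→490, (A,merge)→520, (B,hash)→640 …(+2); best=180 via (B,nl_idx)
  {AC}: card=500; try (C,nl_idx)→700, (A,hash)→1200, (A,nl_idx)→3500, (C,merge)→5140, (A,merge)→5620, (C,hash)→9040 …(+2); best=700 via (C,nl_idx)
  {ABC}: card=2; try (C,nl_idx)→542, (A,hash)→800, (A,nl_idx)→802, (A,merge)→1020, (A,nl)→1550, (B,hash)→1800 …(+6); best=542 via (C,nl_idx)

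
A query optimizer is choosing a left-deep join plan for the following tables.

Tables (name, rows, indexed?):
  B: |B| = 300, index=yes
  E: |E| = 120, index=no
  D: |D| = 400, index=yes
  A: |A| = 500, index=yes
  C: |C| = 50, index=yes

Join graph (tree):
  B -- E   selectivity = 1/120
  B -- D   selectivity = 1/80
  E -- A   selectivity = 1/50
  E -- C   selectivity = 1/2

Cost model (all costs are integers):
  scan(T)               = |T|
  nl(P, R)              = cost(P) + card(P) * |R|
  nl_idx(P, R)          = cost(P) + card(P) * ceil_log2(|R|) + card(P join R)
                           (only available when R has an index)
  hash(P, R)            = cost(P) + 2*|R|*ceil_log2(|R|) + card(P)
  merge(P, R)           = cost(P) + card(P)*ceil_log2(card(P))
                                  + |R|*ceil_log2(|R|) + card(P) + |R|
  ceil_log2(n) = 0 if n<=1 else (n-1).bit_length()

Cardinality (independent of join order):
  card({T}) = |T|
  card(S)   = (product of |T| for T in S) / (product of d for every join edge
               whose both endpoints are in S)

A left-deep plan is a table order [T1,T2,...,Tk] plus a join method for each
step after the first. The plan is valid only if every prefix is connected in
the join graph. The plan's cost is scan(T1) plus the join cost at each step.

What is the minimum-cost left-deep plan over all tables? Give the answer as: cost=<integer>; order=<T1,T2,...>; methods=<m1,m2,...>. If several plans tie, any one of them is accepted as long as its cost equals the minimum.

cost=31800; order=E,B,D,A,C; methods=nl_idx,nl_idx,hash,hash

Selinger DP (subsets sized 1..n):
  {B}: scan cost=300, card=300
  {E}: scan cost=120, card=120
  {D}: scan cost=400, card=400
  {A}: scan cost=500, card=500
  {C}: scan cost=50, card=50
  {BE}: card=300; try (B,nl_idx)→1500, (E,hash)→2280, (B,merge)→4080, (E,merge)→4260, (B,hash)→5640, (B,nl)→36120 …(+1); best=1500 via (B,nl_idx)
  {BD}: card=1500; try (D,nl_idx)→4500, (B,nl_idx)→5500, (B,hash)→6200, (D,merge)→7300, (B,merge)→7400, (D,hash)→7800 …(+2); best=4500 via (D,nl_idx)
  {AE}: card=1200; try (A,nl_idx)→2400, (E,hash)→2680, (A,merge)→6080, (E,merge)→6460, (A,hash)→9240, (A,nl)→60120 …(+1); best=2400 via (A,nl_idx)
  {CE}: card=3000; try (C,hash)→840, (E,merge)→1360, (C,merge)→1430, (E,hash)→1780, (C,nl_idx)→3840, (E,nl)→6050 …(+1); best=840 via (C,hash)
  {BDE}: card=1500; try (D,nl_idx)→5700, (E,hash)→7680, (D,merge)→8500, (D,hash)→9000, (E,merge)→23460, (D,nl)→121500 …(+1); best=5700 via (D,nl_idx)
  {ABE}: card=3000; try (A,nl_idx)→7200, (B,hash)→9000, (A,merge)→9500, (A,hash)→10800, (B,nl_idx)→16200, (B,merge)→19800 …(+2); best=7200 via (A,nl_idx)
  {BCE}: card=7500; try (C,hash)→2400, (C,merge)→4850, (B,hash)→9240, (C,nl_idx)→10800, (C,nl)→16500, (B,nl_idx)→35340 …(+2); best=2400 via (C,hash)
  {ACE}: card=30000; try (C,hash)→4200, (A,hash)→12840, (C,merge)→17150, (C,nl_idx)→39600, (A,merge)→44840, (A,nl_idx)→57840 …(+2); best=4200 via (C,hash)
  {ABDE}: card=15000; try (A,hash)→16200, (D,hash)→17400, (A,merge)→28700, (A,nl_idx)→34200, (D,nl_idx)→49200, (D,merge)→50200 …(+2); best=16200 via (A,hash)
  {BCDE}: card=37500; try (C,hash)→7800, (D,hash)→17100, (C,merge)→24050, (C,nl_idx)→52200, (C,nl)→80700, (D,nl_idx)→107400 …(+2); best=7800 via (C,hash)
  {ABCE}: card=75000; try (C,hash)→10800, (A,hash)→18900, (B,hash)→39600, (C,merge)→46550, (C,nl_idx)→100200, (A,merge)→112400 …(+6); best=10800 via (C,hash)
  {ABCDE}: card=375000; try (C,hash)→31800, (A,hash)→54300, (D,hash)→93000, (C,merge)→241550, (C,nl_idx)→481200, (A,merge)→650300 …(+6); best=31800 via (C,hash)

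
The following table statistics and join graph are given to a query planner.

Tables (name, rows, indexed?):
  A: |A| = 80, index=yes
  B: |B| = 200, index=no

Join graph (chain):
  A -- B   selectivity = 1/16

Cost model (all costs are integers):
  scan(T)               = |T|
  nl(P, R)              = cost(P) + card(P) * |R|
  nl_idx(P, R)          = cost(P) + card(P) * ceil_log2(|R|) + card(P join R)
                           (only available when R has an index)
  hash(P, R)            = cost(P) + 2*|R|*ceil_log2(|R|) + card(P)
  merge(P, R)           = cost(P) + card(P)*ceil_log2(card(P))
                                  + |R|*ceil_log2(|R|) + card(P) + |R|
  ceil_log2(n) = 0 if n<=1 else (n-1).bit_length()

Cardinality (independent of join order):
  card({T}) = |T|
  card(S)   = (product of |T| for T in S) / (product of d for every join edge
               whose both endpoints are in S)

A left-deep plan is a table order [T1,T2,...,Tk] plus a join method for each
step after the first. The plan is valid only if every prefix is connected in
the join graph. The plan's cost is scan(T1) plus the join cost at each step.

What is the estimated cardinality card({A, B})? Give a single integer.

Tables in S: A(80), B(200)
Edges inside S: A-B(d=16)
numerator = 80 * 200 = 16000
denominator = 16 = 16
card(S) = 16000 / 16 = 1000

1000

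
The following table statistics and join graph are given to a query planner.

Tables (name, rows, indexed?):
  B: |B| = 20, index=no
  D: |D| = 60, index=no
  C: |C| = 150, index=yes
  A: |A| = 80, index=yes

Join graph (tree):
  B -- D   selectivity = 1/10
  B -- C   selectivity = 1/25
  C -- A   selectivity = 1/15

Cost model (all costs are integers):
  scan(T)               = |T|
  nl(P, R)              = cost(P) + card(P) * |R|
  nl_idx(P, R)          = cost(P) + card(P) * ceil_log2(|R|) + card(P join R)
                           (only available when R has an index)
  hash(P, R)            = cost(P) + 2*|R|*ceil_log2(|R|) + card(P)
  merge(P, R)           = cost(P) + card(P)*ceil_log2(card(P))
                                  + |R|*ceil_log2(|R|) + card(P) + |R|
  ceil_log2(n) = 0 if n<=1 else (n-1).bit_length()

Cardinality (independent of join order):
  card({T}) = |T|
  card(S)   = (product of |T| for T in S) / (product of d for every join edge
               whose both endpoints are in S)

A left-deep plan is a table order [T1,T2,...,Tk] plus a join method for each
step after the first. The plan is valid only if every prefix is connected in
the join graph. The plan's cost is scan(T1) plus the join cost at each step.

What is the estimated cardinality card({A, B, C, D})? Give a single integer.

3840

Tables in S: A(80), B(20), C(150), D(60)
Edges inside S: B-D(d=10), B-C(d=25), C-A(d=15)
numerator = 80 * 20 * 150 * 60 = 14400000
denominator = 10 * 25 * 15 = 3750
card(S) = 14400000 / 3750 = 3840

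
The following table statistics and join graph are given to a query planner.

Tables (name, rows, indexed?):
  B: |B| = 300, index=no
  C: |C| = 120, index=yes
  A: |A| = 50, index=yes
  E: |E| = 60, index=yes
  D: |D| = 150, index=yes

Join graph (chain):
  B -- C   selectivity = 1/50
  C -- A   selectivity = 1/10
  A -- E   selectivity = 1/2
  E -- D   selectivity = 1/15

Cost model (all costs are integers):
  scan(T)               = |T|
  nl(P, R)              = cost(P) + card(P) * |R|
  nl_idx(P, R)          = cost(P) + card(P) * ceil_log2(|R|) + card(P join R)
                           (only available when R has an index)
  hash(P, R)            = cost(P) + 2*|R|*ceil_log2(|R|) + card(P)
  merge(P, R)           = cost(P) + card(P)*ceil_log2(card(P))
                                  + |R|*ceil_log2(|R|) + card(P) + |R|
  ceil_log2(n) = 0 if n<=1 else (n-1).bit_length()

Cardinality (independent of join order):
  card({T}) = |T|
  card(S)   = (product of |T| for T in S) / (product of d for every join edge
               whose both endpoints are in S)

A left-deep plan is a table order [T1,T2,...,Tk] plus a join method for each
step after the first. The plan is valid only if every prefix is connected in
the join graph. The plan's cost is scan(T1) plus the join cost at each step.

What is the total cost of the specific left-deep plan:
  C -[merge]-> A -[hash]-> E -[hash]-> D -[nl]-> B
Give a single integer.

step 1: scan C: cost=120, card=120
step 2: join A via merge
    card(P join A) = 120*50/(10) = 600
    cost = 120 + 120*7 + 50*6 + 120 + 50 = 1430
step 3: join E via hash
    card(P join E) = 600*60/(2) = 18000
    cost = 1430 + 2*60*6 + 600 = 2750
step 4: join D via hash
    card(P join D) = 18000*150/(15) = 180000
    cost = 2750 + 2*150*8 + 18000 = 23150
step 5: join B via nl
    card(P join B) = 180000*300/(50) = 1080000
    cost = 23150 + 180000*300 = 54023150

54023150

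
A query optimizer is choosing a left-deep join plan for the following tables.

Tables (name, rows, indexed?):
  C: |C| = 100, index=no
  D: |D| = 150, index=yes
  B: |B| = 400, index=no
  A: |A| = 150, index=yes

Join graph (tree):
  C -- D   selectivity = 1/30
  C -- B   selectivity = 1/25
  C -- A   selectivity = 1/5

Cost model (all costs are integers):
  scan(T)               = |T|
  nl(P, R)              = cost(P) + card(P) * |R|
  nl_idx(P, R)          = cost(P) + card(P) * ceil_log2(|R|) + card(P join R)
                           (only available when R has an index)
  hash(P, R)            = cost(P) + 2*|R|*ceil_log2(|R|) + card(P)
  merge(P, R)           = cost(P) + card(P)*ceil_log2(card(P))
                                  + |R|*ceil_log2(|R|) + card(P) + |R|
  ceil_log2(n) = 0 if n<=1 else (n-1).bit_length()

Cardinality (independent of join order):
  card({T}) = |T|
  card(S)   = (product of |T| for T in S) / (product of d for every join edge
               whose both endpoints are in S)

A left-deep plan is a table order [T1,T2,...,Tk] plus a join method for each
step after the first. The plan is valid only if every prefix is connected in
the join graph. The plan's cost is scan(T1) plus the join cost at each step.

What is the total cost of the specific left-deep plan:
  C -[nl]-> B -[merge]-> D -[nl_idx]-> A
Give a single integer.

step 1: scan C: cost=100, card=100
step 2: join B via nl
    card(P join B) = 100*400/(25) = 1600
    cost = 100 + 100*400 = 40100
step 3: join D via merge
    card(P join D) = 1600*150/(30) = 8000
    cost = 40100 + 1600*11 + 150*8 + 1600 + 150 = 60650
step 4: join A via nl_idx
    card(P join A) = 8000*150/(5) = 240000
    cost = 60650 + 8000*8 + 240000 = 364650

364650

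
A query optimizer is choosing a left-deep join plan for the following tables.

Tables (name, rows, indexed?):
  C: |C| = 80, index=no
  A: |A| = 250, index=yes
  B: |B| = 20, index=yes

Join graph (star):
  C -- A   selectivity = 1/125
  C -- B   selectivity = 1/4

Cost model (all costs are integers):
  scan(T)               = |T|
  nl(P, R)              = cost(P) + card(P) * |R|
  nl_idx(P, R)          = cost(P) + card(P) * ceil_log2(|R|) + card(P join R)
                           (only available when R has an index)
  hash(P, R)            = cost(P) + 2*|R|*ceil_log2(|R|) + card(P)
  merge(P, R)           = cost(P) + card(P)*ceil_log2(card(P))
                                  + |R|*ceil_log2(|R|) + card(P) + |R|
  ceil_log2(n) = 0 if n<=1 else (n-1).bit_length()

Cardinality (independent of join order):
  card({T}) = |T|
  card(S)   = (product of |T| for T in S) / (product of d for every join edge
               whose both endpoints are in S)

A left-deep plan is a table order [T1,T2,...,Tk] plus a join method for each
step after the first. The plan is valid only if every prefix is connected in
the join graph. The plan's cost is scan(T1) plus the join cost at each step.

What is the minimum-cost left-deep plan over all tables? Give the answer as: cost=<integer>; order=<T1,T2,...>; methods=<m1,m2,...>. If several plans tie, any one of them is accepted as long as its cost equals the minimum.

Selinger DP (subsets sized 1..n):
  {C}: scan cost=80, card=80
  {A}: scan cost=250, card=250
  {B}: scan cost=20, card=20
  {AC}: card=160; try (A,nl_idx)→880, (C,hash)→1620, (A,merge)→2970, (C,merge)→3140, (A,hash)→4160, (A,nl)→20080 …(+1); best=880 via (A,nl_idx)
  {BC}: card=400; try (B,hash)→360, (C,merge)→780, (B,merge)→840, (B,nl_idx)→880, (C,hash)→1160, (C,nl)→1620 …(+1); best=360 via (B,hash)
  {ABC}: card=800; try (B,hash)→1240, (B,merge)→2440, (B,nl_idx)→2480, (B,nl)→4080, (A,nl_idx)→4360, (A,hash)→4760 …(+2); best=1240 via (B,hash)

cost=1240; order=C,A,B; methods=nl_idx,hash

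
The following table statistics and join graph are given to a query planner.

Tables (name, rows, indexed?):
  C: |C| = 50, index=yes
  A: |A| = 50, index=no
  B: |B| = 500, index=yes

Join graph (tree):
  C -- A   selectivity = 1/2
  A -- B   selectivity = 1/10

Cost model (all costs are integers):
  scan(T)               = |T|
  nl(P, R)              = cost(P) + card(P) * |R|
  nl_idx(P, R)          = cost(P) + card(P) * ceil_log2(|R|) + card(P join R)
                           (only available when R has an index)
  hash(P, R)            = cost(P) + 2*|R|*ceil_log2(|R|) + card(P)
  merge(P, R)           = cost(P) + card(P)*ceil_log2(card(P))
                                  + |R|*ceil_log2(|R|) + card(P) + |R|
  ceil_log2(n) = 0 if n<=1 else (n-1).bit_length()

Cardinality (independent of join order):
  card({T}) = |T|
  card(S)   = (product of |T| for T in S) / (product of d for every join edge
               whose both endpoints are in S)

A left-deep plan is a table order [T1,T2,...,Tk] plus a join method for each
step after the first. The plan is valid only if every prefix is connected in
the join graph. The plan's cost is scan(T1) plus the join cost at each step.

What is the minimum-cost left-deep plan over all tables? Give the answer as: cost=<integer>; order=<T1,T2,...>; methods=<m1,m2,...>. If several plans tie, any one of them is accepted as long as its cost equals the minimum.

Selinger DP (subsets sized 1..n):
  {C}: scan cost=50, card=50
  {A}: scan cost=50, card=50
  {B}: scan cost=500, card=500
  {AC}: card=1250; try (C,hash)→700, (A,hash)→700, (C,merge)→750, (A,merge)→750, (C,nl_idx)→1600, (C,nl)→2550 …(+1); best=700 via (C,hash)
  {AB}: card=2500; try (A,hash)→1600, (B,nl_idx)→3000, (B,merge)→5400, (A,merge)→5850, (B,hash)→9100, (B,nl)→25050 …(+1); best=1600 via (A,hash)
  {ABC}: card=62500; try (C,hash)→4700, (B,hash)→10950, (B,merge)→20700, (C,merge)→34450, (B,nl_idx)→74450, (C,nl_idx)→79100 …(+2); best=4700 via (C,hash)

cost=4700; order=B,A,C; methods=hash,hash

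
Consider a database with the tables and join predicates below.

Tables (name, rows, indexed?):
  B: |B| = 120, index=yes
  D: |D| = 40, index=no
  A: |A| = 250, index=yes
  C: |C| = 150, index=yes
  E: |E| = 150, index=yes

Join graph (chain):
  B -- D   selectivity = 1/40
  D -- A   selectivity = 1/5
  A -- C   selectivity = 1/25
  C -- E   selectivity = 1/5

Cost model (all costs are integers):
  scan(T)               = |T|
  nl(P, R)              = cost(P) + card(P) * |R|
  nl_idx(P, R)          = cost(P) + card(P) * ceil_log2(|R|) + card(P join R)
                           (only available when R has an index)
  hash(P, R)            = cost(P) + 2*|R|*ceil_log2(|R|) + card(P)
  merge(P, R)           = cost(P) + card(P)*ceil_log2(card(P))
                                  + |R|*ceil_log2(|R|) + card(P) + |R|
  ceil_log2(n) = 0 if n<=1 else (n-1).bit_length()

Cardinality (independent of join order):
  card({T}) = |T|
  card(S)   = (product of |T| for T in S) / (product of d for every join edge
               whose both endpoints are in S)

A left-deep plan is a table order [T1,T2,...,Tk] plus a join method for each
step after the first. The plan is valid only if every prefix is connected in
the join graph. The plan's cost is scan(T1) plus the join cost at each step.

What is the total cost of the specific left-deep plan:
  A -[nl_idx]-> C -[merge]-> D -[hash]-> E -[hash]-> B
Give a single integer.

398110

step 1: scan A: cost=250, card=250
step 2: join C via nl_idx
    card(P join C) = 250*150/(25) = 1500
    cost = 250 + 250*8 + 1500 = 3750
step 3: join D via merge
    card(P join D) = 1500*40/(5) = 12000
    cost = 3750 + 1500*11 + 40*6 + 1500 + 40 = 22030
step 4: join E via hash
    card(P join E) = 12000*150/(5) = 360000
    cost = 22030 + 2*150*8 + 12000 = 36430
step 5: join B via hash
    card(P join B) = 360000*120/(40) = 1080000
    cost = 36430 + 2*120*7 + 360000 = 398110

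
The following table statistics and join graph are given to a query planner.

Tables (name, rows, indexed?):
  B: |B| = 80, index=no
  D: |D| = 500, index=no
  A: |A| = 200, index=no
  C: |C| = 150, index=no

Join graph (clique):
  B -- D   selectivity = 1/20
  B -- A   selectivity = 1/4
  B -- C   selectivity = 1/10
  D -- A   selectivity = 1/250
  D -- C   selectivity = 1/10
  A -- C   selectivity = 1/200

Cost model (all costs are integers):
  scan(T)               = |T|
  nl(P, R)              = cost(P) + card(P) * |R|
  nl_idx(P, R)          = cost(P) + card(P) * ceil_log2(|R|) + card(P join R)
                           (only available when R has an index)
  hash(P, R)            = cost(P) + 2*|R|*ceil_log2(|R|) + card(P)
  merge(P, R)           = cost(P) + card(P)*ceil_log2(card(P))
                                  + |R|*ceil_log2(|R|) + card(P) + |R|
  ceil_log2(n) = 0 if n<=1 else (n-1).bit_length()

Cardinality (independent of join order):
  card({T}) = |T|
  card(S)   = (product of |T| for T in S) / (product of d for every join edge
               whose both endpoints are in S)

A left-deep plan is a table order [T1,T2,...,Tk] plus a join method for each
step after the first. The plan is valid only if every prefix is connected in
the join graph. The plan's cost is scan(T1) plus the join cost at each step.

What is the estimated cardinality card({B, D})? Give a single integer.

2000

Tables in S: B(80), D(500)
Edges inside S: B-D(d=20)
numerator = 80 * 500 = 40000
denominator = 20 = 20
card(S) = 40000 / 20 = 2000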